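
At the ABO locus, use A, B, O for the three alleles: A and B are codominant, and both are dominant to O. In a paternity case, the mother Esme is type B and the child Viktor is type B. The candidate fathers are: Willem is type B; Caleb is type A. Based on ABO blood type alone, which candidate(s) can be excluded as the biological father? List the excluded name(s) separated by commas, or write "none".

A candidate is excluded only if no genotype consistent with his phenotype could produce a type B child with a type B mother.
Every candidate has at least one consistent genotype combination, so none can be excluded.

none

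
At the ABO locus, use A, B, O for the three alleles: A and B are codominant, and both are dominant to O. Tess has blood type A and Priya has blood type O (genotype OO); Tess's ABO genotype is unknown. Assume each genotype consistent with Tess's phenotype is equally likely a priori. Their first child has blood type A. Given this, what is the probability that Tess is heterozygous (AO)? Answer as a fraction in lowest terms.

Possible genotypes: Tess ∈ {AA, AO}; Priya ∈ {OO}.
Weight each parental genotype pair by prior × P(type-A child):
  AA × OO: posterior weight 2/3.
  AO × OO: posterior weight 1/3.
Sum the posterior weight over pairs where Tess is AO: 1/3.

1/3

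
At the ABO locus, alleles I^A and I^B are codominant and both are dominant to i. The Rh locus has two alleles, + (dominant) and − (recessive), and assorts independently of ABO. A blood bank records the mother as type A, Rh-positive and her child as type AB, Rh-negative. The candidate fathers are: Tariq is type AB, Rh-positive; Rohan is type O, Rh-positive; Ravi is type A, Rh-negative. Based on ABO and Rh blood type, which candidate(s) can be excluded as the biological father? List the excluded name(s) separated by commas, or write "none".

A candidate is excluded only if no genotype consistent with his phenotype could produce a type AB, Rh-negative child with a type A, Rh-positive mother.
Rohan (type O, Rh+): no genotype consistent with that phenotype can produce a type-AB Rh- child with a type-A mother.
Ravi (type A, Rh-): no genotype consistent with that phenotype can produce a type-AB Rh- child with a type-A mother.

Rohan, Ravi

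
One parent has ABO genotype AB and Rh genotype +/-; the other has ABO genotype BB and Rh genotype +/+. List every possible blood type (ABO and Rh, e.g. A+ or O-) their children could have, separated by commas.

Gametes from AB × BB give offspring ABO genotypes AB, BB, i.e. phenotypes B, AB.
Rh cross +/- × +/+ → phenotypes Rh+.
Combining independently: B+, AB+.

B+, AB+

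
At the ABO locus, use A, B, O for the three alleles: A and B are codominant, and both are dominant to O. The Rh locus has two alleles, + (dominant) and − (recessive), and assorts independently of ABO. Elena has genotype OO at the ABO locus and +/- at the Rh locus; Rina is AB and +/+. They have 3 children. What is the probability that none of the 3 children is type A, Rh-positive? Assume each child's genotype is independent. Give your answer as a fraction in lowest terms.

1/8

ABO cross OO × AB → 1/2 A, 1/2 B.
Rh cross +/- × +/+ → 1 Rh+; so P(type A, Rh-positive) = 1/2 × 1 = 1/2 per child.
P(not type A, Rh-positive) = 1/2 for one child; (1/2)^3 = 1/8.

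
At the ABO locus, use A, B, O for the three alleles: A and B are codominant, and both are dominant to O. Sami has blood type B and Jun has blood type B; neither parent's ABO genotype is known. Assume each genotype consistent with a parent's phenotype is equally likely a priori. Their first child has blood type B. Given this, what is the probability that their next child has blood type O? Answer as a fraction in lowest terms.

1/20

Possible genotypes: Sami ∈ {BB, BO}; Jun ∈ {BB, BO}.
Weight each parental genotype pair by prior × P(type-B child):
  BB × BB: posterior weight 4/15; P(next child type O) = 0.
  BB × BO: posterior weight 4/15; P(next child type O) = 0.
  BO × BB: posterior weight 4/15; P(next child type O) = 0.
  BO × BO: posterior weight 1/5; P(next child type O) = 1/4.
Weighted sum = 1/20.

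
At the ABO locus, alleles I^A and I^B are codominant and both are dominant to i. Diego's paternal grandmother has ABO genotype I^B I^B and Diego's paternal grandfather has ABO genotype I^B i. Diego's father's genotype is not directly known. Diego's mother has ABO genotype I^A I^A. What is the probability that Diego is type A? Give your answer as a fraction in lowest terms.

Diego's father's ABO genotype from I^B I^B × I^B i: 1/2 I^B I^B, 1/2 I^B i.
Crossing each possibility with the mother I^A I^A and summing P(type A): 1/2·0 + 1/2·1/2 = 1/4.

1/4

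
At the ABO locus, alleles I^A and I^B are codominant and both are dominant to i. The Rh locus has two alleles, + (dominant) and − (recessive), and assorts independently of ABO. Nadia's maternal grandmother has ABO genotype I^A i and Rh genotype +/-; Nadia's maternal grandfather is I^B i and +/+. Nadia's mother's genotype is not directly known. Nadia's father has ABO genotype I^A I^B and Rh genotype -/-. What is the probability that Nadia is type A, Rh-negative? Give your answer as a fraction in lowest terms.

3/32

Nadia's mother's ABO genotype from I^A i × I^B i: 1/4 I^A I^B, 1/4 I^A i, 1/4 I^B i, 1/4 i i.
Crossing each possibility with the father I^A I^B and summing P(type A): 1/4·1/4 + 1/4·1/2 + 1/4·1/4 + 1/4·1/2 = 3/8.
Similarly for Rh via the mother's Rh distribution: P(Rh-) = 1/4.
Independent loci: 3/8 × 1/4 = 3/32.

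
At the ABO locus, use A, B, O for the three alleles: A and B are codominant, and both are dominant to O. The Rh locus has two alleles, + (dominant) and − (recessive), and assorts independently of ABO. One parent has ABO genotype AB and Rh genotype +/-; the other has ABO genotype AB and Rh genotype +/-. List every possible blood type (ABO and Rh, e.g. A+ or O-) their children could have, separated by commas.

Gametes from AB × AB give offspring ABO genotypes AA, AB, BB, i.e. phenotypes A, B, AB.
Rh cross +/- × +/- → phenotypes Rh+, Rh-.
Combining independently: A+, A-, B+, B-, AB+, AB-.

A+, A-, B+, B-, AB+, AB-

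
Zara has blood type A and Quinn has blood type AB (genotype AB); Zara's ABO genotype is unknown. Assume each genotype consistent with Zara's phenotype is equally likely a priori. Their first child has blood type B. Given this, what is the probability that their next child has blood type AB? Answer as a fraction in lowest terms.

Possible genotypes: Zara ∈ {AA, AO}; Quinn ∈ {AB}.
Weight each parental genotype pair by prior × P(type-B child):
  AO × AB: posterior weight 1; P(next child type AB) = 1/4.
Weighted sum = 1/4.

1/4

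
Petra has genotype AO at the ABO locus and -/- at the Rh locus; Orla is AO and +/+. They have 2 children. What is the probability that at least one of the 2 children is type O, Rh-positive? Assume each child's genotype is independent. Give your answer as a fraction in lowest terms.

ABO cross AO × AO → 1/4 O, 3/4 A.
Rh cross -/- × +/+ → 1 Rh+; so P(type O, Rh-positive) = 1/4 × 1 = 1/4 per child.
P(none) = (3/4)^2 = 9/16; P(at least one) = 1 − 9/16 = 7/16.

7/16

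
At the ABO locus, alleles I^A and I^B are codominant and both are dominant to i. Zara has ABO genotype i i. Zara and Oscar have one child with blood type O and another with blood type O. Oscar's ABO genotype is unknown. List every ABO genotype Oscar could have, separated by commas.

For each candidate genotype of Oscar, check whether crossing it with i i can produce every observed child phenotype.
  I^A I^A → possible child types {A} ✗
  I^A I^B → possible child types {A, B} ✗
  I^A i → possible child types {O, A} ✓
  I^B I^B → possible child types {B} ✗
  I^B i → possible child types {O, B} ✓
  i i → possible child types {O} ✓

I^A i, I^B i, i i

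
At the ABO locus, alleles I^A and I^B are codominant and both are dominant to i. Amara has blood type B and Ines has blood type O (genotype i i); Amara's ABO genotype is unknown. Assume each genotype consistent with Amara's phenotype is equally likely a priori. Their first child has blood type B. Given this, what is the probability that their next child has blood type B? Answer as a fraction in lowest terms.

5/6

Possible genotypes: Amara ∈ {I^B I^B, I^B i}; Ines ∈ {i i}.
Weight each parental genotype pair by prior × P(type-B child):
  I^B I^B × i i: posterior weight 2/3; P(next child type B) = 1.
  I^B i × i i: posterior weight 1/3; P(next child type B) = 1/2.
Weighted sum = 5/6.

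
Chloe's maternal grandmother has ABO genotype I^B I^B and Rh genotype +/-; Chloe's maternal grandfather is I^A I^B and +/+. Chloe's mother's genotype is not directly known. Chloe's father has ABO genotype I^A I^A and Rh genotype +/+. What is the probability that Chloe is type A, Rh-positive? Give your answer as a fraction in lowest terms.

Chloe's mother's ABO genotype from I^B I^B × I^A I^B: 1/2 I^A I^B, 1/2 I^B I^B.
Crossing each possibility with the father I^A I^A and summing P(type A): 1/2·1/2 + 1/2·0 = 1/4.
Similarly for Rh via the mother's Rh distribution: P(Rh+) = 1.
Independent loci: 1/4 × 1 = 1/4.

1/4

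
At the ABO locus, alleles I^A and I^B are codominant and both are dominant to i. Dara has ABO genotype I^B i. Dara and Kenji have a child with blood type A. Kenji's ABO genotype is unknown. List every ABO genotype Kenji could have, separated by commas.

For each candidate genotype of Kenji, check whether crossing it with I^B i can produce every observed child phenotype.
  I^A I^A → possible child types {A, AB} ✓
  I^A I^B → possible child types {A, B, AB} ✓
  I^A i → possible child types {O, A, B, AB} ✓
  I^B I^B → possible child types {B} ✗
  I^B i → possible child types {O, B} ✗
  i i → possible child types {O, B} ✗

I^A I^A, I^A I^B, I^A i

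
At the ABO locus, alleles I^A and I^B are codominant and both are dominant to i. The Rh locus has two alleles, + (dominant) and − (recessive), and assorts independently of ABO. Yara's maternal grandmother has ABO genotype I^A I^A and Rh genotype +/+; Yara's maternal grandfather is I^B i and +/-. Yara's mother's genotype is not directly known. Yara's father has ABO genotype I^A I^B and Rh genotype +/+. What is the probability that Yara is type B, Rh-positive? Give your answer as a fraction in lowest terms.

1/4

Yara's mother's ABO genotype from I^A I^A × I^B i: 1/2 I^A I^B, 1/2 I^A i.
Crossing each possibility with the father I^A I^B and summing P(type B): 1/2·1/4 + 1/2·1/4 = 1/4.
Similarly for Rh via the mother's Rh distribution: P(Rh+) = 1.
Independent loci: 1/4 × 1 = 1/4.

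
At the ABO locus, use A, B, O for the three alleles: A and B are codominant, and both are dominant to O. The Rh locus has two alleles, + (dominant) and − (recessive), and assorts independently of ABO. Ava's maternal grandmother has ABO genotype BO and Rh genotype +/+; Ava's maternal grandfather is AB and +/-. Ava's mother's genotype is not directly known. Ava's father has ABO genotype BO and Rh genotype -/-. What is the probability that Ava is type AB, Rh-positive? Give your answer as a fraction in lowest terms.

3/32

Ava's mother's ABO genotype from BO × AB: 1/4 AB, 1/4 AO, 1/4 BB, 1/4 BO.
Crossing each possibility with the father BO and summing P(type AB): 1/4·1/4 + 1/4·1/4 + 1/4·0 + 1/4·0 = 1/8.
Similarly for Rh via the mother's Rh distribution: P(Rh+) = 3/4.
Independent loci: 1/8 × 3/4 = 3/32.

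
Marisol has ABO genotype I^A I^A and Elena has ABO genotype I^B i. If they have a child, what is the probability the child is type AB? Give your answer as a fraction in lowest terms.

1/2

ABO cross I^A I^A × I^B i → offspring phenotypes: 1/2 A, 1/2 AB.
So P(type AB) = 1/2.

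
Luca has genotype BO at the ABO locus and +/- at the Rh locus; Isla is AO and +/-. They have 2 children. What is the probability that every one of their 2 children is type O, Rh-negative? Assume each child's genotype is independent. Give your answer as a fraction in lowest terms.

1/256

ABO cross BO × AO → 1/4 O, 1/4 A, 1/4 B, 1/4 AB.
Rh cross +/- × +/- → 3/4 Rh+, 1/4 Rh-; so P(type O, Rh-negative) = 1/4 × 1/4 = 1/16 per child.
All 2 independent: (1/16)^2 = 1/256.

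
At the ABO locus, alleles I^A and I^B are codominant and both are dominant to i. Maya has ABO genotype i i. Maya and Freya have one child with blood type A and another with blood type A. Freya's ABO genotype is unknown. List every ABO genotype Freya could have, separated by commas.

For each candidate genotype of Freya, check whether crossing it with i i can produce every observed child phenotype.
  I^A I^A → possible child types {A} ✓
  I^A I^B → possible child types {A, B} ✓
  I^A i → possible child types {O, A} ✓
  I^B I^B → possible child types {B} ✗
  I^B i → possible child types {O, B} ✗
  i i → possible child types {O} ✗

I^A I^A, I^A I^B, I^A i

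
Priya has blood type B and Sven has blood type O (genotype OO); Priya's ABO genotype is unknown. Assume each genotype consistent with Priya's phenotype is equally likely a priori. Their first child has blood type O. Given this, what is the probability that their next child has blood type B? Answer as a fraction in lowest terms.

1/2

Possible genotypes: Priya ∈ {BB, BO}; Sven ∈ {OO}.
Weight each parental genotype pair by prior × P(type-O child):
  BO × OO: posterior weight 1; P(next child type B) = 1/2.
Weighted sum = 1/2.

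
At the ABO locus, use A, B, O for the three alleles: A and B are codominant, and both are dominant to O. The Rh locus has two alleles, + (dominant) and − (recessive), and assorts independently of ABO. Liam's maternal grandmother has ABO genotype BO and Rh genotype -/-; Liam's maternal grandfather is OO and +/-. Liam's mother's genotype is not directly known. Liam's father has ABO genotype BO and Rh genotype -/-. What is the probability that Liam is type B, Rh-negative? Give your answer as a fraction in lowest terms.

Liam's mother's ABO genotype from BO × OO: 1/2 BO, 1/2 OO.
Crossing each possibility with the father BO and summing P(type B): 1/2·3/4 + 1/2·1/2 = 5/8.
Similarly for Rh via the mother's Rh distribution: P(Rh-) = 3/4.
Independent loci: 5/8 × 3/4 = 15/32.

15/32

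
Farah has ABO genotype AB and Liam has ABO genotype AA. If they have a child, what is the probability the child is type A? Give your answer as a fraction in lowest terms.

ABO cross AB × AA → offspring phenotypes: 1/2 A, 1/2 AB.
So P(type A) = 1/2.

1/2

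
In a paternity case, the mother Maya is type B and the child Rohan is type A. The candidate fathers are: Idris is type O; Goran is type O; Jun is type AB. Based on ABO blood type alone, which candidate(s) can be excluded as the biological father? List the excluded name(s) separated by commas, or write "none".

A candidate is excluded only if no genotype consistent with his phenotype could produce a type A child with a type B mother.
Idris (type O): no genotype consistent with that phenotype can produce a type-A child with a type-B mother.
Goran (type O): no genotype consistent with that phenotype can produce a type-A child with a type-B mother.

Idris, Goran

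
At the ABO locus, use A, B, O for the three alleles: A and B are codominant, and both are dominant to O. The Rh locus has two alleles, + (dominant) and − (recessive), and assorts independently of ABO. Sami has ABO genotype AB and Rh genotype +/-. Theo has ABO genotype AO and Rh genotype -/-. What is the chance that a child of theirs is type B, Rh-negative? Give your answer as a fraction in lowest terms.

ABO cross AB × AO → offspring phenotypes: 1/2 A, 1/4 B, 1/4 AB.
Rh cross +/- × -/- → 1/2 Rh+, 1/2 Rh-.
Independent loci: P(type B, Rh-negative) = 1/4 × 1/2 = 1/8.

1/8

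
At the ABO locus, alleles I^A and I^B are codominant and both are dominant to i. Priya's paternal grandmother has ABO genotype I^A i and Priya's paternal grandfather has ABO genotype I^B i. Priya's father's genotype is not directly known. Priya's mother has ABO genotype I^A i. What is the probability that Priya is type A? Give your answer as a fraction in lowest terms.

1/2

Priya's father's ABO genotype from I^A i × I^B i: 1/4 I^A I^B, 1/4 I^A i, 1/4 I^B i, 1/4 i i.
Crossing each possibility with the mother I^A i and summing P(type A): 1/4·1/2 + 1/4·3/4 + 1/4·1/4 + 1/4·1/2 = 1/2.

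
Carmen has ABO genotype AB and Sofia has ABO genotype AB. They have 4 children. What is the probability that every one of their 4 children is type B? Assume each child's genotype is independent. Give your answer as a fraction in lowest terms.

1/256

ABO cross AB × AB → 1/4 A, 1/4 B, 1/2 AB.
So P(type B) = 1/4 per child.
All 4 independent: (1/4)^4 = 1/256.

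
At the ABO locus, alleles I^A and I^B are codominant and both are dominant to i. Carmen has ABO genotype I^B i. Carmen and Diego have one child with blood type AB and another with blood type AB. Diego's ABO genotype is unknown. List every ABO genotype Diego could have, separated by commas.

For each candidate genotype of Diego, check whether crossing it with I^B i can produce every observed child phenotype.
  I^A I^A → possible child types {A, AB} ✓
  I^A I^B → possible child types {A, B, AB} ✓
  I^A i → possible child types {O, A, B, AB} ✓
  I^B I^B → possible child types {B} ✗
  I^B i → possible child types {O, B} ✗
  i i → possible child types {O, B} ✗

I^A I^A, I^A I^B, I^A i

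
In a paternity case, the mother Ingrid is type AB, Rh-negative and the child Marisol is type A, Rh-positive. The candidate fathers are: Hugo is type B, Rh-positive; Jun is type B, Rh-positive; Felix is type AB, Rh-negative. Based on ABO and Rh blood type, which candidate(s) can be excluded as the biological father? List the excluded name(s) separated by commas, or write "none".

Felix

A candidate is excluded only if no genotype consistent with his phenotype could produce a type A, Rh-positive child with a type AB, Rh-negative mother.
Felix (type AB, Rh-): no genotype consistent with that phenotype can produce a type-A Rh+ child with a type-AB mother.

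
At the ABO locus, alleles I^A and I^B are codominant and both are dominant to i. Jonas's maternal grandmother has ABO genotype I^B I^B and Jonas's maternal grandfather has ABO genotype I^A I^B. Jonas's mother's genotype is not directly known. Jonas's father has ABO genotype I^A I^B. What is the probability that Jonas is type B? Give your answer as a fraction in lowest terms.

Jonas's mother's ABO genotype from I^B I^B × I^A I^B: 1/2 I^A I^B, 1/2 I^B I^B.
Crossing each possibility with the father I^A I^B and summing P(type B): 1/2·1/4 + 1/2·1/2 = 3/8.

3/8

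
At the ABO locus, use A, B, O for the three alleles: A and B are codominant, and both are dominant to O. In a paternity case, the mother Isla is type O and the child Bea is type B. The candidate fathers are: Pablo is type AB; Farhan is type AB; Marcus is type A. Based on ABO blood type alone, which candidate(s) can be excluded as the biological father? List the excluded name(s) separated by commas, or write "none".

A candidate is excluded only if no genotype consistent with his phenotype could produce a type B child with a type O mother.
Marcus (type A): no genotype consistent with that phenotype can produce a type-B child with a type-O mother.

Marcus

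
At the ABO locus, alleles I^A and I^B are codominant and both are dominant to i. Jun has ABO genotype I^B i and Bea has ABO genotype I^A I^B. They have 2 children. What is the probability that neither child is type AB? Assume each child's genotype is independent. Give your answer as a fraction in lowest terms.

ABO cross I^B i × I^A I^B → 1/4 A, 1/2 B, 1/4 AB.
So P(type AB) = 1/4 per child.
P(not type AB) = 3/4 for one child; (3/4)^2 = 9/16.

9/16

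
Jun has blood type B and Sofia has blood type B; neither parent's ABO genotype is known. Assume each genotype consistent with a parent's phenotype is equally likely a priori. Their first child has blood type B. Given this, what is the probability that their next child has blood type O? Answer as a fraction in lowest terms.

Possible genotypes: Jun ∈ {BB, BO}; Sofia ∈ {BB, BO}.
Weight each parental genotype pair by prior × P(type-B child):
  BB × BB: posterior weight 4/15; P(next child type O) = 0.
  BB × BO: posterior weight 4/15; P(next child type O) = 0.
  BO × BB: posterior weight 4/15; P(next child type O) = 0.
  BO × BO: posterior weight 1/5; P(next child type O) = 1/4.
Weighted sum = 1/20.

1/20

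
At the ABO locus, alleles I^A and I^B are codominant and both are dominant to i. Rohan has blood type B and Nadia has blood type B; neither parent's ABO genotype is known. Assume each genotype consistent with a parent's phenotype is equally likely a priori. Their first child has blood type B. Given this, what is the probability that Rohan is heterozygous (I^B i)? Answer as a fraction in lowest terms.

7/15

Possible genotypes: Rohan ∈ {I^B I^B, I^B i}; Nadia ∈ {I^B I^B, I^B i}.
Weight each parental genotype pair by prior × P(type-B child):
  I^B I^B × I^B I^B: posterior weight 4/15.
  I^B I^B × I^B i: posterior weight 4/15.
  I^B i × I^B I^B: posterior weight 4/15.
  I^B i × I^B i: posterior weight 1/5.
Sum the posterior weight over pairs where Rohan is I^B i: 7/15.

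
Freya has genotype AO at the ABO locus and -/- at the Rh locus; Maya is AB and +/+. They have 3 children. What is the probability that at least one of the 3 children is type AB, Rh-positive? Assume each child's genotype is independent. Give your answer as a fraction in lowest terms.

ABO cross AO × AB → 1/2 A, 1/4 B, 1/4 AB.
Rh cross -/- × +/+ → 1 Rh+; so P(type AB, Rh-positive) = 1/4 × 1 = 1/4 per child.
P(none) = (3/4)^3 = 27/64; P(at least one) = 1 − 27/64 = 37/64.

37/64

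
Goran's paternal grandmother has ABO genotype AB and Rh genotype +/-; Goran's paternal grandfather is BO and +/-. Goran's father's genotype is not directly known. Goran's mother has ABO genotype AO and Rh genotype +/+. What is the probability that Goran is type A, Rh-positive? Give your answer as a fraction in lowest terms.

Goran's father's ABO genotype from AB × BO: 1/4 AB, 1/4 AO, 1/4 BB, 1/4 BO.
Crossing each possibility with the mother AO and summing P(type A): 1/4·1/2 + 1/4·3/4 + 1/4·0 + 1/4·1/4 = 3/8.
Similarly for Rh via the father's Rh distribution: P(Rh+) = 1.
Independent loci: 3/8 × 1 = 3/8.

3/8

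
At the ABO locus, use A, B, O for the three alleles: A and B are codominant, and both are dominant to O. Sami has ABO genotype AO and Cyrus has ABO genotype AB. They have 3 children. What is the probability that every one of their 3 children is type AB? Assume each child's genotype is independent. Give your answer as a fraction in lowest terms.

ABO cross AO × AB → 1/2 A, 1/4 B, 1/4 AB.
So P(type AB) = 1/4 per child.
All 3 independent: (1/4)^3 = 1/64.

1/64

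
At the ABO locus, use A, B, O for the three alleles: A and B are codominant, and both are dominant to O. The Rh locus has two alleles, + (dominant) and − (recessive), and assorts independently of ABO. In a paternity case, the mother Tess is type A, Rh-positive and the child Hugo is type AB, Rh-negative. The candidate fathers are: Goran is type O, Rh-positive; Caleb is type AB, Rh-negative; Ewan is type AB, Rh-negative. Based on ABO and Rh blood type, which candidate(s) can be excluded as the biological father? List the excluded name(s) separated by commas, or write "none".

Goran

A candidate is excluded only if no genotype consistent with his phenotype could produce a type AB, Rh-negative child with a type A, Rh-positive mother.
Goran (type O, Rh+): no genotype consistent with that phenotype can produce a type-AB Rh- child with a type-A mother.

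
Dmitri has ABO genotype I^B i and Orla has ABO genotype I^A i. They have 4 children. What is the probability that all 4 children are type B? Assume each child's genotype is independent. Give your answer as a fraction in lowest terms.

ABO cross I^B i × I^A i → 1/4 O, 1/4 A, 1/4 B, 1/4 AB.
So P(type B) = 1/4 per child.
All 4 independent: (1/4)^4 = 1/256.

1/256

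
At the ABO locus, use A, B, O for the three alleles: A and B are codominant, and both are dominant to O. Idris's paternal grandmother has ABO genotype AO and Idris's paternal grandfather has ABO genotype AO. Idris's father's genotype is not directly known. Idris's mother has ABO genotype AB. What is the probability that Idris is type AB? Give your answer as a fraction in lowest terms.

Idris's father's ABO genotype from AO × AO: 1/4 AA, 1/2 AO, 1/4 OO.
Crossing each possibility with the mother AB and summing P(type AB): 1/4·1/2 + 1/2·1/4 + 1/4·0 = 1/4.

1/4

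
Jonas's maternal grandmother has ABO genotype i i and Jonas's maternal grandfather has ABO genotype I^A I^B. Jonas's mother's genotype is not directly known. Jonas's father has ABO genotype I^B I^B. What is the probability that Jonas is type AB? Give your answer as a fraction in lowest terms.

Jonas's mother's ABO genotype from i i × I^A I^B: 1/2 I^A i, 1/2 I^B i.
Crossing each possibility with the father I^B I^B and summing P(type AB): 1/2·1/2 + 1/2·0 = 1/4.

1/4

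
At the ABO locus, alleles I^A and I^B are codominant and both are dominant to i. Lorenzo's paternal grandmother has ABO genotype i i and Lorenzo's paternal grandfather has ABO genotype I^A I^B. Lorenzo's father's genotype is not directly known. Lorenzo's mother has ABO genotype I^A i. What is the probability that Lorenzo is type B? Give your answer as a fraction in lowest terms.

Lorenzo's father's ABO genotype from i i × I^A I^B: 1/2 I^A i, 1/2 I^B i.
Crossing each possibility with the mother I^A i and summing P(type B): 1/2·0 + 1/2·1/4 = 1/8.

1/8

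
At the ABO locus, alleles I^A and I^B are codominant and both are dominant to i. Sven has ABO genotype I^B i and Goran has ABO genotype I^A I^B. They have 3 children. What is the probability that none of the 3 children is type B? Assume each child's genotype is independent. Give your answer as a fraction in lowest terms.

1/8

ABO cross I^B i × I^A I^B → 1/4 A, 1/2 B, 1/4 AB.
So P(type B) = 1/2 per child.
P(not type B) = 1/2 for one child; (1/2)^3 = 1/8.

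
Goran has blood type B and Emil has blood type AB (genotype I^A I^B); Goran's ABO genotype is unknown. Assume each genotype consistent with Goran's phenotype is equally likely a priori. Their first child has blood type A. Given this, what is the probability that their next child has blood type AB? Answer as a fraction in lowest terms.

Possible genotypes: Goran ∈ {I^B I^B, I^B i}; Emil ∈ {I^A I^B}.
Weight each parental genotype pair by prior × P(type-A child):
  I^B i × I^A I^B: posterior weight 1; P(next child type AB) = 1/4.
Weighted sum = 1/4.

1/4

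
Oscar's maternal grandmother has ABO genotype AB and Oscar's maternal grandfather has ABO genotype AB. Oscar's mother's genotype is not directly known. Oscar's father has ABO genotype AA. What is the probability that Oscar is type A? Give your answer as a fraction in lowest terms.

1/2

Oscar's mother's ABO genotype from AB × AB: 1/4 AA, 1/2 AB, 1/4 BB.
Crossing each possibility with the father AA and summing P(type A): 1/4·1 + 1/2·1/2 + 1/4·0 = 1/2.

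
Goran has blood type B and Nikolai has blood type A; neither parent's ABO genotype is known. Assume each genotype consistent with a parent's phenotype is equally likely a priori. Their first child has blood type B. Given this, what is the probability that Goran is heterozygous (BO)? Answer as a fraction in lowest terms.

Possible genotypes: Goran ∈ {BB, BO}; Nikolai ∈ {AA, AO}.
Weight each parental genotype pair by prior × P(type-B child):
  BB × AO: posterior weight 2/3.
  BO × AO: posterior weight 1/3.
Sum the posterior weight over pairs where Goran is BO: 1/3.

1/3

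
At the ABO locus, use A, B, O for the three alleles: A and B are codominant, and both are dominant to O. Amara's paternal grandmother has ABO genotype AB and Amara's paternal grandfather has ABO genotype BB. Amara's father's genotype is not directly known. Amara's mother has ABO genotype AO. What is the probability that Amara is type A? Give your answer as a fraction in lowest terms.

1/4

Amara's father's ABO genotype from AB × BB: 1/2 AB, 1/2 BB.
Crossing each possibility with the mother AO and summing P(type A): 1/2·1/2 + 1/2·0 = 1/4.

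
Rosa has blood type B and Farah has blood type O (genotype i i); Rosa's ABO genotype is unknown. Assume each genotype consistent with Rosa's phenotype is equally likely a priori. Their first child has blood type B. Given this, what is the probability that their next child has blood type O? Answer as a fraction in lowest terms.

Possible genotypes: Rosa ∈ {I^B I^B, I^B i}; Farah ∈ {i i}.
Weight each parental genotype pair by prior × P(type-B child):
  I^B I^B × i i: posterior weight 2/3; P(next child type O) = 0.
  I^B i × i i: posterior weight 1/3; P(next child type O) = 1/2.
Weighted sum = 1/6.

1/6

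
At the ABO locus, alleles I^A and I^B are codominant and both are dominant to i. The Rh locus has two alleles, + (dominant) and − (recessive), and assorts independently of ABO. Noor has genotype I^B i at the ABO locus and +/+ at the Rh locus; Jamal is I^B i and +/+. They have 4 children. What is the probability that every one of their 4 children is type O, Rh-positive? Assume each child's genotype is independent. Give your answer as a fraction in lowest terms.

1/256

ABO cross I^B i × I^B i → 1/4 O, 3/4 B.
Rh cross +/+ × +/+ → 1 Rh+; so P(type O, Rh-positive) = 1/4 × 1 = 1/4 per child.
All 4 independent: (1/4)^4 = 1/256.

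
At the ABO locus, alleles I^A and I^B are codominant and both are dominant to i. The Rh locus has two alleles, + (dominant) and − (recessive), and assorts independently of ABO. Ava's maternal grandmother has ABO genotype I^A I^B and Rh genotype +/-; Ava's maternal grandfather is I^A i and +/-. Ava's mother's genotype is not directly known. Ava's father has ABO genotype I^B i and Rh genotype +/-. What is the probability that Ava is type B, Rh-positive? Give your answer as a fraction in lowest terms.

Ava's mother's ABO genotype from I^A I^B × I^A i: 1/4 I^A I^A, 1/4 I^A I^B, 1/4 I^A i, 1/4 I^B i.
Crossing each possibility with the father I^B i and summing P(type B): 1/4·0 + 1/4·1/2 + 1/4·1/4 + 1/4·3/4 = 3/8.
Similarly for Rh via the mother's Rh distribution: P(Rh+) = 3/4.
Independent loci: 3/8 × 3/4 = 9/32.

9/32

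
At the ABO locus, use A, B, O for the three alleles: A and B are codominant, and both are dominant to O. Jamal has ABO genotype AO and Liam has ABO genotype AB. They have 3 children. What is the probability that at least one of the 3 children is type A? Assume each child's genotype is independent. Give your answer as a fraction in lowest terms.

7/8

ABO cross AO × AB → 1/2 A, 1/4 B, 1/4 AB.
So P(type A) = 1/2 per child.
P(none) = (1/2)^3 = 1/8; P(at least one) = 1 − 1/8 = 7/8.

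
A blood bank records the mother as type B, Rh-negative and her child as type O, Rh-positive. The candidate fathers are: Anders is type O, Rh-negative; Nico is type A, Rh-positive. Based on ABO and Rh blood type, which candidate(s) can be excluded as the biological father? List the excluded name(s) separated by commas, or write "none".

A candidate is excluded only if no genotype consistent with his phenotype could produce a type O, Rh-positive child with a type B, Rh-negative mother.
Anders (type O, Rh-): no genotype consistent with that phenotype can produce a type-O Rh+ child with a type-B mother.

Anders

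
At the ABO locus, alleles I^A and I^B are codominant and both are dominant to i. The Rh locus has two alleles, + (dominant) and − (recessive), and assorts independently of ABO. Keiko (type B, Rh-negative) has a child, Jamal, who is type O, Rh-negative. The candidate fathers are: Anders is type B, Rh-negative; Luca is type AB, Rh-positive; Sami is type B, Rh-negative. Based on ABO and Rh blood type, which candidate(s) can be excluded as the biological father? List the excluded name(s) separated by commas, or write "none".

Luca

A candidate is excluded only if no genotype consistent with his phenotype could produce a type O, Rh-negative child with a type B, Rh-negative mother.
Luca (type AB, Rh+): no genotype consistent with that phenotype can produce a type-O Rh- child with a type-B mother.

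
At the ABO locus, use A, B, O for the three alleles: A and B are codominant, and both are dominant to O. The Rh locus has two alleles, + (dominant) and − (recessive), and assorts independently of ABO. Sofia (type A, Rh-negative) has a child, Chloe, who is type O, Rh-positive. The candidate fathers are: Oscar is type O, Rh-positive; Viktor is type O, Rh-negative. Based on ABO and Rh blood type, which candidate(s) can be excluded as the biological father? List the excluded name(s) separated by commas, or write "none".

A candidate is excluded only if no genotype consistent with his phenotype could produce a type O, Rh-positive child with a type A, Rh-negative mother.
Viktor (type O, Rh-): no genotype consistent with that phenotype can produce a type-O Rh+ child with a type-A mother.

Viktor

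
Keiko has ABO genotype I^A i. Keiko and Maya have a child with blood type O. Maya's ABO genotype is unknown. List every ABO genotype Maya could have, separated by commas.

I^A i, I^B i, i i

For each candidate genotype of Maya, check whether crossing it with I^A i can produce every observed child phenotype.
  I^A I^A → possible child types {A} ✗
  I^A I^B → possible child types {A, B, AB} ✗
  I^A i → possible child types {O, A} ✓
  I^B I^B → possible child types {B, AB} ✗
  I^B i → possible child types {O, A, B, AB} ✓
  i i → possible child types {O, A} ✓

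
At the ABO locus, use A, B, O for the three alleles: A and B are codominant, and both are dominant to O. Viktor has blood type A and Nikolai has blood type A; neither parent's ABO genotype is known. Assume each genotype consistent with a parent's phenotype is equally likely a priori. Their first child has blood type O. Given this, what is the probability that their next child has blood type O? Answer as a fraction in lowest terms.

Possible genotypes: Viktor ∈ {AA, AO}; Nikolai ∈ {AA, AO}.
Weight each parental genotype pair by prior × P(type-O child):
  AO × AO: posterior weight 1; P(next child type O) = 1/4.
Weighted sum = 1/4.

1/4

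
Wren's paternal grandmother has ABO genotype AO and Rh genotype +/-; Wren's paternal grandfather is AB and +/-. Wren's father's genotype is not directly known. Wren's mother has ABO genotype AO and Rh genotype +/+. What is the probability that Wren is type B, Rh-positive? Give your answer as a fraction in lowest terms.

1/8

Wren's father's ABO genotype from AO × AB: 1/4 AA, 1/4 AB, 1/4 AO, 1/4 BO.
Crossing each possibility with the mother AO and summing P(type B): 1/4·0 + 1/4·1/4 + 1/4·0 + 1/4·1/4 = 1/8.
Similarly for Rh via the father's Rh distribution: P(Rh+) = 1.
Independent loci: 1/8 × 1 = 1/8.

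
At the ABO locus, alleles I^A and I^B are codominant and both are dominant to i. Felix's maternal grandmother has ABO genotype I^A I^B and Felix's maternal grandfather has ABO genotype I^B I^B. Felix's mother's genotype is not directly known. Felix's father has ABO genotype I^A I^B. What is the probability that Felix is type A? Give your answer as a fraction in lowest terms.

Felix's mother's ABO genotype from I^A I^B × I^B I^B: 1/2 I^A I^B, 1/2 I^B I^B.
Crossing each possibility with the father I^A I^B and summing P(type A): 1/2·1/4 + 1/2·0 = 1/8.

1/8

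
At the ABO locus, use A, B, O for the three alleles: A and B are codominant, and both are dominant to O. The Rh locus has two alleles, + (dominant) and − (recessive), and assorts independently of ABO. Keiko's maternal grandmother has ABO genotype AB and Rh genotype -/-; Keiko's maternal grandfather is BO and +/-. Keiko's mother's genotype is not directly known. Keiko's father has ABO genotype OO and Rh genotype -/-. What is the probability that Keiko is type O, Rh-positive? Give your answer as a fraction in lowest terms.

Keiko's mother's ABO genotype from AB × BO: 1/4 AB, 1/4 AO, 1/4 BB, 1/4 BO.
Crossing each possibility with the father OO and summing P(type O): 1/4·0 + 1/4·1/2 + 1/4·0 + 1/4·1/2 = 1/4.
Similarly for Rh via the mother's Rh distribution: P(Rh+) = 1/4.
Independent loci: 1/4 × 1/4 = 1/16.

1/16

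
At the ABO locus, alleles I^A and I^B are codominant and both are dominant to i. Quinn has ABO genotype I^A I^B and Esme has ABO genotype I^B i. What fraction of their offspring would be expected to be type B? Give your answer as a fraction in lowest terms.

1/2

ABO cross I^A I^B × I^B i → offspring phenotypes: 1/4 A, 1/2 B, 1/4 AB.
So P(type B) = 1/2.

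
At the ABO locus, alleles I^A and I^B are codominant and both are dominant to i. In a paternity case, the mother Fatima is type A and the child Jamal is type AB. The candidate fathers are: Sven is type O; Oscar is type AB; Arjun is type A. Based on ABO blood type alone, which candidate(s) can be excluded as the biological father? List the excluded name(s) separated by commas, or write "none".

Sven, Arjun

A candidate is excluded only if no genotype consistent with his phenotype could produce a type AB child with a type A mother.
Sven (type O): no genotype consistent with that phenotype can produce a type-AB child with a type-A mother.
Arjun (type A): no genotype consistent with that phenotype can produce a type-AB child with a type-A mother.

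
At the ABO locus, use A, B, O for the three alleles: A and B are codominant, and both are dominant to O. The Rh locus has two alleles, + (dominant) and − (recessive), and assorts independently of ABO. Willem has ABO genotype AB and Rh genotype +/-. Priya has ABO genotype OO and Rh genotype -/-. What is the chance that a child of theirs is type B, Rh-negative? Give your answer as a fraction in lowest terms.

1/4

ABO cross AB × OO → offspring phenotypes: 1/2 A, 1/2 B.
Rh cross +/- × -/- → 1/2 Rh+, 1/2 Rh-.
Independent loci: P(type B, Rh-negative) = 1/2 × 1/2 = 1/4.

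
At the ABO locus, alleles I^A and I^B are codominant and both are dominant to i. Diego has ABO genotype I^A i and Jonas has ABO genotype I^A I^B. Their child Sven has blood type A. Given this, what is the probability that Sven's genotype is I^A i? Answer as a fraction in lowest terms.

Cross I^A i × I^A I^B → 1/4 I^A I^A, 1/4 I^A I^B, 1/4 I^A i, 1/4 I^B i.
Type-A genotypes among offspring: I^A I^A (1/4), I^A i (1/4); total 1/2.
P(I^A i | type A) = (1/4) / (1/2) = 1/2.

1/2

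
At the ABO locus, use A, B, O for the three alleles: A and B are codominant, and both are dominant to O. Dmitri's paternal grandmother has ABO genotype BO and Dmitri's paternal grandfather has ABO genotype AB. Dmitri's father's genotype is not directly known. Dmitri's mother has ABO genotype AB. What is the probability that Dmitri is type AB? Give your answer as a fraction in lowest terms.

3/8

Dmitri's father's ABO genotype from BO × AB: 1/4 AB, 1/4 AO, 1/4 BB, 1/4 BO.
Crossing each possibility with the mother AB and summing P(type AB): 1/4·1/2 + 1/4·1/4 + 1/4·1/2 + 1/4·1/4 = 3/8.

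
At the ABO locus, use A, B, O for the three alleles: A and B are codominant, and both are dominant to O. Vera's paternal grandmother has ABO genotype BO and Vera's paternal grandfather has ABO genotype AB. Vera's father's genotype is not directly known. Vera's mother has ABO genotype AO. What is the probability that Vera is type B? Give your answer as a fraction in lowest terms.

Vera's father's ABO genotype from BO × AB: 1/4 AB, 1/4 AO, 1/4 BB, 1/4 BO.
Crossing each possibility with the mother AO and summing P(type B): 1/4·1/4 + 1/4·0 + 1/4·1/2 + 1/4·1/4 = 1/4.

1/4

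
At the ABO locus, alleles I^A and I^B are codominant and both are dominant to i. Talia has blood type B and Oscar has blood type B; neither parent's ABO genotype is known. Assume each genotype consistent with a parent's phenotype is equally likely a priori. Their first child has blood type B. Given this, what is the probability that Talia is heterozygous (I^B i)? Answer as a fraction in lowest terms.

7/15

Possible genotypes: Talia ∈ {I^B I^B, I^B i}; Oscar ∈ {I^B I^B, I^B i}.
Weight each parental genotype pair by prior × P(type-B child):
  I^B I^B × I^B I^B: posterior weight 4/15.
  I^B I^B × I^B i: posterior weight 4/15.
  I^B i × I^B I^B: posterior weight 4/15.
  I^B i × I^B i: posterior weight 1/5.
Sum the posterior weight over pairs where Talia is I^B i: 7/15.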